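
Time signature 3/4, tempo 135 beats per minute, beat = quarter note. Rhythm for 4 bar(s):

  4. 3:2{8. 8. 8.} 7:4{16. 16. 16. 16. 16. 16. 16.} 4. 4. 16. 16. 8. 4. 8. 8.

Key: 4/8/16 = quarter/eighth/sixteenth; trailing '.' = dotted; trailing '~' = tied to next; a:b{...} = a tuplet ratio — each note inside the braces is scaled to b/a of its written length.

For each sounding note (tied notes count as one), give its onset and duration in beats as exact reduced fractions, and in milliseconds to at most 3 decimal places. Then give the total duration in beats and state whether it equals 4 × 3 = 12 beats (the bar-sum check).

1) 0.0ms=0b +666.667ms=3/2b
2) 666.667ms=3/2b +222.222ms=1/2b
3) 888.889ms=2b +222.222ms=1/2b
4) 1111.111ms=5/2b +222.222ms=1/2b
5) 1333.333ms=3b +95.238ms=3/14b
6) 1428.571ms=45/14b +95.238ms=3/14b
7) 1523.81ms=24/7b +95.238ms=3/14b
8) 1619.048ms=51/14b +95.238ms=3/14b
9) 1714.286ms=27/7b +95.238ms=3/14b
10) 1809.524ms=57/14b +95.238ms=3/14b
11) 1904.762ms=30/7b +95.238ms=3/14b
12) 2000.0ms=9/2b +666.667ms=3/2b
13) 2666.667ms=6b +666.667ms=3/2b
14) 3333.333ms=15/2b +166.667ms=3/8b
15) 3500.0ms=63/8b +166.667ms=3/8b
16) 3666.667ms=33/4b +333.333ms=3/4b
17) 4000.0ms=9b +666.667ms=3/2b
18) 4666.667ms=21/2b +333.333ms=3/4b
19) 5000.0ms=45/4b +333.333ms=3/4b
Σ=12b of 12 (135bpm 3/4) — PASS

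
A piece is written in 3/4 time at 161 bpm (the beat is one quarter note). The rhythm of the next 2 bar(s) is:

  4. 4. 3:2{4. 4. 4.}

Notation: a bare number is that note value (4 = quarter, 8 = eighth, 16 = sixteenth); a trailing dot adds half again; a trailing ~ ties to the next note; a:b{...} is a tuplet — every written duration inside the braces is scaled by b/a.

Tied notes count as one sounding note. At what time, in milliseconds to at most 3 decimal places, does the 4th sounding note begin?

1. 0.0ms @ 0 + 559.006ms (3/2)
2. 559.006ms @ 3/2 + 559.006ms (3/2)
3. 1118.012ms @ 3 + 372.671ms (1)
4. 1490.683ms @ 4 + 372.671ms (1)
5. 1863.354ms @ 5 + 372.671ms (1)

note 4 onset = 4b = 1490.683ms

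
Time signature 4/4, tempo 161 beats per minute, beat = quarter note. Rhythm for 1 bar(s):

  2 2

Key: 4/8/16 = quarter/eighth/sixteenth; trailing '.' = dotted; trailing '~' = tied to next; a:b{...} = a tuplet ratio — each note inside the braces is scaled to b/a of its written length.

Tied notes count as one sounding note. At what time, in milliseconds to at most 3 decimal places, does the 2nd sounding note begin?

1. 0.0ms @ 0 + 745.342ms (2)
2. 745.342ms @ 2 + 745.342ms (2)

note 2 onset = 2b = 745.342ms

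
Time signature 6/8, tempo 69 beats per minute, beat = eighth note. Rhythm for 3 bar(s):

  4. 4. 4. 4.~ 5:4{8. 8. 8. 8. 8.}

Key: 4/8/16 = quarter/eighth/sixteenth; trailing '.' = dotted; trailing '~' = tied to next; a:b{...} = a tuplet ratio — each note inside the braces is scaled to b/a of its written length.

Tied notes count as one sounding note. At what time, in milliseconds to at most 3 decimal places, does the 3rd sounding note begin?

1. 0.0ms @ 0 + 2608.696ms (3)
2. 2608.696ms @ 3 + 2608.696ms (3)
3. 5217.391ms @ 6 + 2608.696ms (3)
4. 7826.087ms @ 9 + 3652.174ms (21/5)
5. 11478.261ms @ 66/5 + 1043.478ms (6/5)
6. 12521.739ms @ 72/5 + 1043.478ms (6/5)
7. 13565.217ms @ 78/5 + 1043.478ms (6/5)
8. 14608.696ms @ 84/5 + 1043.478ms (6/5)

note 3 onset = 6b = 5217.391ms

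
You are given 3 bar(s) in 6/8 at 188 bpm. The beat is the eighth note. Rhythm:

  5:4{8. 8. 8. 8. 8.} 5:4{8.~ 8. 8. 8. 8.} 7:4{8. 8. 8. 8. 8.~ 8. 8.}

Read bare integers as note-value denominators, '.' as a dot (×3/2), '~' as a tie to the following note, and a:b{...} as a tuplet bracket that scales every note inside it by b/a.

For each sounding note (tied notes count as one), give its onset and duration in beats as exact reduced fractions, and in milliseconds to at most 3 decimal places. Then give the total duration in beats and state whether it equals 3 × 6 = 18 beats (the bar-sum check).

1) 0.0ms=0b +382.979ms=6/5b
2) 382.979ms=6/5b +382.979ms=6/5b
3) 765.957ms=12/5b +382.979ms=6/5b
4) 1148.936ms=18/5b +382.979ms=6/5b
5) 1531.915ms=24/5b +382.979ms=6/5b
6) 1914.894ms=6b +765.957ms=12/5b
7) 2680.851ms=42/5b +382.979ms=6/5b
8) 3063.83ms=48/5b +382.979ms=6/5b
9) 3446.809ms=54/5b +382.979ms=6/5b
10) 3829.787ms=12b +273.556ms=6/7b
11) 4103.343ms=90/7b +273.556ms=6/7b
12) 4376.9ms=96/7b +273.556ms=6/7b
13) 4650.456ms=102/7b +273.556ms=6/7b
14) 4924.012ms=108/7b +547.112ms=12/7b
15) 5471.125ms=120/7b +273.556ms=6/7b
Σ=18b of 18 (188bpm 6/8) — PASS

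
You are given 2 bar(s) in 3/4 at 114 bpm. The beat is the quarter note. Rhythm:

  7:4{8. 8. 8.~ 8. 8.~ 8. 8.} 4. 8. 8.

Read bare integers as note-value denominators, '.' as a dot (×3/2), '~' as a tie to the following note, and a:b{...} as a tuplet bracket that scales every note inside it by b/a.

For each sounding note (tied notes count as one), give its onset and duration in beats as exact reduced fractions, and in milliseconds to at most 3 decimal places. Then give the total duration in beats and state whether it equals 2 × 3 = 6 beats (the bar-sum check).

1) 0.0ms=0b +225.564ms=3/7b
2) 225.564ms=3/7b +225.564ms=3/7b
3) 451.128ms=6/7b +451.128ms=6/7b
4) 902.256ms=12/7b +451.128ms=6/7b
5) 1353.383ms=18/7b +225.564ms=3/7b
6) 1578.947ms=3b +789.474ms=3/2b
7) 2368.421ms=9/2b +394.737ms=3/4b
8) 2763.158ms=21/4b +394.737ms=3/4b
Σ=6b of 6 (114bpm 3/4) — PASS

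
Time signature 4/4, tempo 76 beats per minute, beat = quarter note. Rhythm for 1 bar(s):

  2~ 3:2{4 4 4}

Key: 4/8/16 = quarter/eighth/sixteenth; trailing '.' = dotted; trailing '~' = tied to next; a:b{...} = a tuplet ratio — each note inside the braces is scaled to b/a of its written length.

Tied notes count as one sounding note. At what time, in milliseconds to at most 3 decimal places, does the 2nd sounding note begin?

1. 0.0ms @ 0 + 2105.263ms (8/3)
2. 2105.263ms @ 8/3 + 526.316ms (2/3)
3. 2631.579ms @ 10/3 + 526.316ms (2/3)

note 2 onset = 8/3b = 2105.263ms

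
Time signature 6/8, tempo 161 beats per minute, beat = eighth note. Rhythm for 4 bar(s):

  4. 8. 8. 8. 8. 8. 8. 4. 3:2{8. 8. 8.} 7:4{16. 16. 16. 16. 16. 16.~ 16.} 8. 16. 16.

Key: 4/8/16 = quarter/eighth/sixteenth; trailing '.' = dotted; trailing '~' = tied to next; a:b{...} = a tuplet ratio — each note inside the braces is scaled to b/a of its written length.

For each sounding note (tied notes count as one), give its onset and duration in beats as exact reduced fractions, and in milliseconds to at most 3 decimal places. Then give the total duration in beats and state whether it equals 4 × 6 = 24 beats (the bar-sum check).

1) 0.0ms=0b +1118.012ms=3b
2) 1118.012ms=3b +559.006ms=3/2b
3) 1677.019ms=9/2b +559.006ms=3/2b
4) 2236.025ms=6b +559.006ms=3/2b
5) 2795.031ms=15/2b +559.006ms=3/2b
6) 3354.037ms=9b +559.006ms=3/2b
7) 3913.043ms=21/2b +559.006ms=3/2b
8) 4472.05ms=12b +1118.012ms=3b
9) 5590.062ms=15b +372.671ms=1b
10) 5962.733ms=16b +372.671ms=1b
11) 6335.404ms=17b +372.671ms=1b
12) 6708.075ms=18b +159.716ms=3/7b
13) 6867.791ms=129/7b +159.716ms=3/7b
14) 7027.507ms=132/7b +159.716ms=3/7b
15) 7187.223ms=135/7b +159.716ms=3/7b
16) 7346.939ms=138/7b +159.716ms=3/7b
17) 7506.655ms=141/7b +319.432ms=6/7b
18) 7826.087ms=21b +559.006ms=3/2b
19) 8385.093ms=45/2b +279.503ms=3/4b
20) 8664.596ms=93/4b +279.503ms=3/4b
Σ=24b of 24 (161bpm 6/8) — PASS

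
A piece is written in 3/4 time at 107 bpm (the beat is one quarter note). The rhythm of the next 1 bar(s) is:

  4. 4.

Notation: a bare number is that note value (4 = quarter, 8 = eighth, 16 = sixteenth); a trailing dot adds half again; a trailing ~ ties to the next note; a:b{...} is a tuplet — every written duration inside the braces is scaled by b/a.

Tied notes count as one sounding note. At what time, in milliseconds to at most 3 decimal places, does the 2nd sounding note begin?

1. 0.0ms @ 0 + 841.121ms (3/2)
2. 841.121ms @ 3/2 + 841.121ms (3/2)

note 2 onset = 3/2b = 841.121ms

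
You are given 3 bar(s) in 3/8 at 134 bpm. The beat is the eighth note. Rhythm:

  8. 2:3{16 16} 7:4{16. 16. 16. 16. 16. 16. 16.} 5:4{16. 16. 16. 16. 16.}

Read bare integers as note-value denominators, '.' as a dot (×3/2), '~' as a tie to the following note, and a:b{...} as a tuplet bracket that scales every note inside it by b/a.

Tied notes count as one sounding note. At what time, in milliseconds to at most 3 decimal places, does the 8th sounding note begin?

1. 0.0ms @ 0 + 671.642ms (3/2)
2. 671.642ms @ 3/2 + 335.821ms (3/4)
3. 1007.463ms @ 9/4 + 335.821ms (3/4)
4. 1343.284ms @ 3 + 191.898ms (3/7)
5. 1535.181ms @ 24/7 + 191.898ms (3/7)
6. 1727.079ms @ 27/7 + 191.898ms (3/7)
7. 1918.977ms @ 30/7 + 191.898ms (3/7)
8. 2110.874ms @ 33/7 + 191.898ms (3/7)
9. 2302.772ms @ 36/7 + 191.898ms (3/7)
10. 2494.67ms @ 39/7 + 191.898ms (3/7)
11. 2686.567ms @ 6 + 268.657ms (3/5)
12. 2955.224ms @ 33/5 + 268.657ms (3/5)
13. 3223.881ms @ 36/5 + 268.657ms (3/5)
14. 3492.537ms @ 39/5 + 268.657ms (3/5)
15. 3761.194ms @ 42/5 + 268.657ms (3/5)

note 8 onset = 33/7b = 2110.874ms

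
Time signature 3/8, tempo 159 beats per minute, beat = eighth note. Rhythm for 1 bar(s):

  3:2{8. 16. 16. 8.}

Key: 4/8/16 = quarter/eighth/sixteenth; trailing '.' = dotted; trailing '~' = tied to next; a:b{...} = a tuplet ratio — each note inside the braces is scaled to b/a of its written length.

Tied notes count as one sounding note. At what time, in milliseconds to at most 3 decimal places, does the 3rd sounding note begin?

1. 0.0ms @ 0 + 377.358ms (1)
2. 377.358ms @ 1 + 188.679ms (1/2)
3. 566.038ms @ 3/2 + 188.679ms (1/2)
4. 754.717ms @ 2 + 377.358ms (1)

note 3 onset = 3/2b = 566.038ms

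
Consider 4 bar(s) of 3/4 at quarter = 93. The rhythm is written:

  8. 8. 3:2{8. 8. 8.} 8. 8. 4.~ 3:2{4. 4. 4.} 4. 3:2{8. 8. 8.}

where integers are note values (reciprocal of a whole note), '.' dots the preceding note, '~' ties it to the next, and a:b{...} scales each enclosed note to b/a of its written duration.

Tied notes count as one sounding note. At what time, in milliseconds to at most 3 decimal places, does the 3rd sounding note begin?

note 3 onset = 3/2b = 967.742ms

1. 0.0ms @ 0 + 483.871ms (3/4)
2. 483.871ms @ 3/4 + 483.871ms (3/4)
3. 967.742ms @ 3/2 + 322.581ms (1/2)
4. 1290.323ms @ 2 + 322.581ms (1/2)
5. 1612.903ms @ 5/2 + 322.581ms (1/2)
6. 1935.484ms @ 3 + 483.871ms (3/4)
7. 2419.355ms @ 15/4 + 483.871ms (3/4)
8. 2903.226ms @ 9/2 + 1612.903ms (5/2)
9. 4516.129ms @ 7 + 645.161ms (1)
10. 5161.29ms @ 8 + 645.161ms (1)
11. 5806.452ms @ 9 + 967.742ms (3/2)
12. 6774.194ms @ 21/2 + 322.581ms (1/2)
13. 7096.774ms @ 11 + 322.581ms (1/2)
14. 7419.355ms @ 23/2 + 322.581ms (1/2)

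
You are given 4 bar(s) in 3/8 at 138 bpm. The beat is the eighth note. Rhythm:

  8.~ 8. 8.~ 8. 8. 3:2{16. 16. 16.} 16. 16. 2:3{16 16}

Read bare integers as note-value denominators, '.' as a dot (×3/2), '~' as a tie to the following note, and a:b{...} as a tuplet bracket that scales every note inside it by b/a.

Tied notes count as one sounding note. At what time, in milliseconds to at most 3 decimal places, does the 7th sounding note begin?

1. 0.0ms @ 0 + 1304.348ms (3)
2. 1304.348ms @ 3 + 1304.348ms (3)
3. 2608.696ms @ 6 + 652.174ms (3/2)
4. 3260.87ms @ 15/2 + 217.391ms (1/2)
5. 3478.261ms @ 8 + 217.391ms (1/2)
6. 3695.652ms @ 17/2 + 217.391ms (1/2)
7. 3913.043ms @ 9 + 326.087ms (3/4)
8. 4239.13ms @ 39/4 + 326.087ms (3/4)
9. 4565.217ms @ 21/2 + 326.087ms (3/4)
10. 4891.304ms @ 45/4 + 326.087ms (3/4)

note 7 onset = 9b = 3913.043ms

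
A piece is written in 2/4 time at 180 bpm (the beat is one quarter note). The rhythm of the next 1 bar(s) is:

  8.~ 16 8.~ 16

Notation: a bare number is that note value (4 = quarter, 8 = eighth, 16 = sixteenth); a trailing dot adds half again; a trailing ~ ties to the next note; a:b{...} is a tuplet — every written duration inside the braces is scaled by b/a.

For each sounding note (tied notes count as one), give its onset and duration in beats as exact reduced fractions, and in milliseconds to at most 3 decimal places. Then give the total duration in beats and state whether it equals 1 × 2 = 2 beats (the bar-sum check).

1) 0.0ms=0b +333.333ms=1b
2) 333.333ms=1b +333.333ms=1b
Σ=2b of 2 (180bpm 2/4) — PASS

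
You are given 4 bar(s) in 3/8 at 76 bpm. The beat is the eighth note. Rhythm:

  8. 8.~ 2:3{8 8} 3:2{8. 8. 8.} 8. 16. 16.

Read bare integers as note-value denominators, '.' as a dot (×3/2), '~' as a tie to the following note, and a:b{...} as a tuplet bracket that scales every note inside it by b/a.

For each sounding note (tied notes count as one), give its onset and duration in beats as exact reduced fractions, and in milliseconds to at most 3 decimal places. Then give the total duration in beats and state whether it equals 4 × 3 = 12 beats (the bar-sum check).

1) 0.0ms=0b +1184.211ms=3/2b
2) 1184.211ms=3/2b +2368.421ms=3b
3) 3552.632ms=9/2b +1184.211ms=3/2b
4) 4736.842ms=6b +789.474ms=1b
5) 5526.316ms=7b +789.474ms=1b
6) 6315.789ms=8b +789.474ms=1b
7) 7105.263ms=9b +1184.211ms=3/2b
8) 8289.474ms=21/2b +592.105ms=3/4b
9) 8881.579ms=45/4b +592.105ms=3/4b
Σ=12b of 12 (76bpm 3/8) — PASS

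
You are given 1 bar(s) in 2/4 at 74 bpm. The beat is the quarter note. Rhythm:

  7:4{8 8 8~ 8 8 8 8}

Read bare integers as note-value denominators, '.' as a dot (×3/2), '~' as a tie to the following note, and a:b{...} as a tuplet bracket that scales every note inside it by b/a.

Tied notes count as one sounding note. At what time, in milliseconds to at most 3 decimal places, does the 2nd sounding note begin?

1. 0.0ms @ 0 + 231.66ms (2/7)
2. 231.66ms @ 2/7 + 231.66ms (2/7)
3. 463.32ms @ 4/7 + 463.32ms (4/7)
4. 926.641ms @ 8/7 + 231.66ms (2/7)
5. 1158.301ms @ 10/7 + 231.66ms (2/7)
6. 1389.961ms @ 12/7 + 231.66ms (2/7)

note 2 onset = 2/7b = 231.66ms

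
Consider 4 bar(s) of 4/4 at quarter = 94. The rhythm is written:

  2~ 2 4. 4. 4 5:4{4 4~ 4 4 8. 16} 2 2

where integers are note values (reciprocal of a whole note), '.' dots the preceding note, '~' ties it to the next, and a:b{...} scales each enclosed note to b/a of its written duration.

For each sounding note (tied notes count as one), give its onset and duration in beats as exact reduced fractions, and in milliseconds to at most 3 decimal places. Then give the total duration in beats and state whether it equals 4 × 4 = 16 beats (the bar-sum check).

1) 0.0ms=0b +2553.191ms=4b
2) 2553.191ms=4b +957.447ms=3/2b
3) 3510.638ms=11/2b +957.447ms=3/2b
4) 4468.085ms=7b +638.298ms=1b
5) 5106.383ms=8b +510.638ms=4/5b
6) 5617.021ms=44/5b +1021.277ms=8/5b
7) 6638.298ms=52/5b +510.638ms=4/5b
8) 7148.936ms=56/5b +382.979ms=3/5b
9) 7531.915ms=59/5b +127.66ms=1/5b
10) 7659.574ms=12b +1276.596ms=2b
11) 8936.17ms=14b +1276.596ms=2b
Σ=16b of 16 (94bpm 4/4) — PASS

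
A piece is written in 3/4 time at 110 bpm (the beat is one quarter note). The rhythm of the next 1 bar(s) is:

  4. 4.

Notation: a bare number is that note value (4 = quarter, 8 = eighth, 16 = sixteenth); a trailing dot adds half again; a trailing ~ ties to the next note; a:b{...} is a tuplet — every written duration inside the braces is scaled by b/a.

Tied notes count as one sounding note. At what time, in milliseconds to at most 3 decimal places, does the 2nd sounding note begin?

1. 0.0ms @ 0 + 818.182ms (3/2)
2. 818.182ms @ 3/2 + 818.182ms (3/2)

note 2 onset = 3/2b = 818.182ms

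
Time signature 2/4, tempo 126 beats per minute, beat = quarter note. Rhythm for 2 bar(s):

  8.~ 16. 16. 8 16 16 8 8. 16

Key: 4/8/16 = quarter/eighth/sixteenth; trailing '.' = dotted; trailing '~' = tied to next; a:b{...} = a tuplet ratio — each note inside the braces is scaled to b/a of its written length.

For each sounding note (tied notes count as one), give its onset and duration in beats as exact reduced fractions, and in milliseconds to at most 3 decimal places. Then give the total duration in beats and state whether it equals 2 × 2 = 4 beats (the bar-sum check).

1) 0.0ms=0b +535.714ms=9/8b
2) 535.714ms=9/8b +178.571ms=3/8b
3) 714.286ms=3/2b +238.095ms=1/2b
4) 952.381ms=2b +119.048ms=1/4b
5) 1071.429ms=9/4b +119.048ms=1/4b
6) 1190.476ms=5/2b +238.095ms=1/2b
7) 1428.571ms=3b +357.143ms=3/4b
8) 1785.714ms=15/4b +119.048ms=1/4b
Σ=4b of 4 (126bpm 2/4) — PASS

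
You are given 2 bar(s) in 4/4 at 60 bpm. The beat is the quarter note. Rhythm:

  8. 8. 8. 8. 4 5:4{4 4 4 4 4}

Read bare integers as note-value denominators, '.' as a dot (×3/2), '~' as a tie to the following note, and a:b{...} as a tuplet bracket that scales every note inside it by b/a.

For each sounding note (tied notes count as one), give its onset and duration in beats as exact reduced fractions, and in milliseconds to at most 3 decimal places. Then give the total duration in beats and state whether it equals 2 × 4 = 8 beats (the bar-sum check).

1) 0.0ms=0b +750.0ms=3/4b
2) 750.0ms=3/4b +750.0ms=3/4b
3) 1500.0ms=3/2b +750.0ms=3/4b
4) 2250.0ms=9/4b +750.0ms=3/4b
5) 3000.0ms=3b +1000.0ms=1b
6) 4000.0ms=4b +800.0ms=4/5b
7) 4800.0ms=24/5b +800.0ms=4/5b
8) 5600.0ms=28/5b +800.0ms=4/5b
9) 6400.0ms=32/5b +800.0ms=4/5b
10) 7200.0ms=36/5b +800.0ms=4/5b
Σ=8b of 8 (60bpm 4/4) — PASS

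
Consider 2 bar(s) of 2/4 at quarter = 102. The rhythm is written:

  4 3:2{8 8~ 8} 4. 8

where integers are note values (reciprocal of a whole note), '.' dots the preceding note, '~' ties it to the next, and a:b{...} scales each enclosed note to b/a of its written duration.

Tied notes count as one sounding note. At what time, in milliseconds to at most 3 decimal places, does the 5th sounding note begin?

note 5 onset = 7/2b = 2058.824ms

1. 0.0ms @ 0 + 588.235ms (1)
2. 588.235ms @ 1 + 196.078ms (1/3)
3. 784.314ms @ 4/3 + 392.157ms (2/3)
4. 1176.471ms @ 2 + 882.353ms (3/2)
5. 2058.824ms @ 7/2 + 294.118ms (1/2)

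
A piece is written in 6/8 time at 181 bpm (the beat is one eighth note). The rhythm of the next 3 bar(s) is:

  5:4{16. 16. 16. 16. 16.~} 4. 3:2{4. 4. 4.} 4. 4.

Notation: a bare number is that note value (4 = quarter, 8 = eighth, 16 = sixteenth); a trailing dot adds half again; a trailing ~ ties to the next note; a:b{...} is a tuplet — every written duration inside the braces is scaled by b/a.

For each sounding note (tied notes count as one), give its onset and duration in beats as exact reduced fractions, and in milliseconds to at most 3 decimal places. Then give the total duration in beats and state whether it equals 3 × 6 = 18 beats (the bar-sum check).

1) 0.0ms=0b +198.895ms=3/5b
2) 198.895ms=3/5b +198.895ms=3/5b
3) 397.79ms=6/5b +198.895ms=3/5b
4) 596.685ms=9/5b +198.895ms=3/5b
5) 795.58ms=12/5b +1193.37ms=18/5b
6) 1988.95ms=6b +662.983ms=2b
7) 2651.934ms=8b +662.983ms=2b
8) 3314.917ms=10b +662.983ms=2b
9) 3977.901ms=12b +994.475ms=3b
10) 4972.376ms=15b +994.475ms=3b
Σ=18b of 18 (181bpm 6/8) — PASS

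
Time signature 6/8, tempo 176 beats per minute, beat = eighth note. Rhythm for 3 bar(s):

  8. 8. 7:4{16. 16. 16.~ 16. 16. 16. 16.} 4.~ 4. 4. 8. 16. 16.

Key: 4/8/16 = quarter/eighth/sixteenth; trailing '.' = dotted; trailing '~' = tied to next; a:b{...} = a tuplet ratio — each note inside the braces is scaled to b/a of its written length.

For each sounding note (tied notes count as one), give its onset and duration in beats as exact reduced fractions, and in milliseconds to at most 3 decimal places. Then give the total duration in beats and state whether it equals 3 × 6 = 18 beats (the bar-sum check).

1) 0.0ms=0b +511.364ms=3/2b
2) 511.364ms=3/2b +511.364ms=3/2b
3) 1022.727ms=3b +146.104ms=3/7b
4) 1168.831ms=24/7b +146.104ms=3/7b
5) 1314.935ms=27/7b +292.208ms=6/7b
6) 1607.143ms=33/7b +146.104ms=3/7b
7) 1753.247ms=36/7b +146.104ms=3/7b
8) 1899.351ms=39/7b +146.104ms=3/7b
9) 2045.455ms=6b +2045.455ms=6b
10) 4090.909ms=12b +1022.727ms=3b
11) 5113.636ms=15b +511.364ms=3/2b
12) 5625.0ms=33/2b +255.682ms=3/4b
13) 5880.682ms=69/4b +255.682ms=3/4b
Σ=18b of 18 (176bpm 6/8) — PASS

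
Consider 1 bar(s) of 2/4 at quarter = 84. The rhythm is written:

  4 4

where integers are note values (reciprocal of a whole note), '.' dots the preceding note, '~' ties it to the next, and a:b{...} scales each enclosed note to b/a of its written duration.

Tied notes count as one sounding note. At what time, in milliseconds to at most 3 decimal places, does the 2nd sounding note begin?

1. 0.0ms @ 0 + 714.286ms (1)
2. 714.286ms @ 1 + 714.286ms (1)

note 2 onset = 1b = 714.286ms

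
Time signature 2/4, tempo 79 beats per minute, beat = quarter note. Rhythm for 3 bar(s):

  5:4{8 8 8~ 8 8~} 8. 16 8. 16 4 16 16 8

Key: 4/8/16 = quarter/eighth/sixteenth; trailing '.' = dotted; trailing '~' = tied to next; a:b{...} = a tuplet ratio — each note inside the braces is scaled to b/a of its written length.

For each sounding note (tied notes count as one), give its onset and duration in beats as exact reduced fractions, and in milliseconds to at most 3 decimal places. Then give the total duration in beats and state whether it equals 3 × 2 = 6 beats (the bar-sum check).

1) 0.0ms=0b +303.797ms=2/5b
2) 303.797ms=2/5b +303.797ms=2/5b
3) 607.595ms=4/5b +607.595ms=4/5b
4) 1215.19ms=8/5b +873.418ms=23/20b
5) 2088.608ms=11/4b +189.873ms=1/4b
6) 2278.481ms=3b +569.62ms=3/4b
7) 2848.101ms=15/4b +189.873ms=1/4b
8) 3037.975ms=4b +759.494ms=1b
9) 3797.468ms=5b +189.873ms=1/4b
10) 3987.342ms=21/4b +189.873ms=1/4b
11) 4177.215ms=11/2b +379.747ms=1/2b
Σ=6b of 6 (79bpm 2/4) — PASS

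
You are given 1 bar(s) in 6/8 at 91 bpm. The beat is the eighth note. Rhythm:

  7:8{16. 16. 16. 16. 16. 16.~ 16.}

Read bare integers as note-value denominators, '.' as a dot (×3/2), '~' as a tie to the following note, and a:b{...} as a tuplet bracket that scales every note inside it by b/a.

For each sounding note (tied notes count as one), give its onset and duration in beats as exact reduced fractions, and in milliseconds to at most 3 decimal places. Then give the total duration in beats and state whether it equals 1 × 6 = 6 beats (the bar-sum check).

1) 0.0ms=0b +565.149ms=6/7b
2) 565.149ms=6/7b +565.149ms=6/7b
3) 1130.298ms=12/7b +565.149ms=6/7b
4) 1695.447ms=18/7b +565.149ms=6/7b
5) 2260.597ms=24/7b +565.149ms=6/7b
6) 2825.746ms=30/7b +1130.298ms=12/7b
Σ=6b of 6 (91bpm 6/8) — PASS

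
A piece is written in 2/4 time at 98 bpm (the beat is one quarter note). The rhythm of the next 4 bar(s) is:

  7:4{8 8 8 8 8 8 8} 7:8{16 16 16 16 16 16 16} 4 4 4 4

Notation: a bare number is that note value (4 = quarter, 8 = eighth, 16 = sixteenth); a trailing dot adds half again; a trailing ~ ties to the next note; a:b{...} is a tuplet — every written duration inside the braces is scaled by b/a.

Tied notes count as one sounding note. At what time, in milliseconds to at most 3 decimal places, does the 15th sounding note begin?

note 15 onset = 4b = 2448.98ms

1. 0.0ms @ 0 + 174.927ms (2/7)
2. 174.927ms @ 2/7 + 174.927ms (2/7)
3. 349.854ms @ 4/7 + 174.927ms (2/7)
4. 524.781ms @ 6/7 + 174.927ms (2/7)
5. 699.708ms @ 8/7 + 174.927ms (2/7)
6. 874.636ms @ 10/7 + 174.927ms (2/7)
7. 1049.563ms @ 12/7 + 174.927ms (2/7)
8. 1224.49ms @ 2 + 174.927ms (2/7)
9. 1399.417ms @ 16/7 + 174.927ms (2/7)
10. 1574.344ms @ 18/7 + 174.927ms (2/7)
11. 1749.271ms @ 20/7 + 174.927ms (2/7)
12. 1924.198ms @ 22/7 + 174.927ms (2/7)
13. 2099.125ms @ 24/7 + 174.927ms (2/7)
14. 2274.052ms @ 26/7 + 174.927ms (2/7)
15. 2448.98ms @ 4 + 612.245ms (1)
16. 3061.224ms @ 5 + 612.245ms (1)
17. 3673.469ms @ 6 + 612.245ms (1)
18. 4285.714ms @ 7 + 612.245ms (1)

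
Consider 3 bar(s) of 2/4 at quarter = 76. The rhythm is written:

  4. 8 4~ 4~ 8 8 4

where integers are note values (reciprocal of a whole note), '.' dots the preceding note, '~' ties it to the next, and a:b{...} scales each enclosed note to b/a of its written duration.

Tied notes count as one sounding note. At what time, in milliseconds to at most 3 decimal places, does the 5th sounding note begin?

1. 0.0ms @ 0 + 1184.211ms (3/2)
2. 1184.211ms @ 3/2 + 394.737ms (1/2)
3. 1578.947ms @ 2 + 1973.684ms (5/2)
4. 3552.632ms @ 9/2 + 394.737ms (1/2)
5. 3947.368ms @ 5 + 789.474ms (1)

note 5 onset = 5b = 3947.368ms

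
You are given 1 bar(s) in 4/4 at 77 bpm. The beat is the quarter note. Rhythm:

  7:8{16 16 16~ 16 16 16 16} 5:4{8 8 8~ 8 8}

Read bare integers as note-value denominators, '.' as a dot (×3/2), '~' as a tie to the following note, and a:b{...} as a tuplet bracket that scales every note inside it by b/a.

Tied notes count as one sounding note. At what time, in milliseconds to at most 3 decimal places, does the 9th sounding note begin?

1. 0.0ms @ 0 + 222.635ms (2/7)
2. 222.635ms @ 2/7 + 222.635ms (2/7)
3. 445.269ms @ 4/7 + 445.269ms (4/7)
4. 890.538ms @ 8/7 + 222.635ms (2/7)
5. 1113.173ms @ 10/7 + 222.635ms (2/7)
6. 1335.807ms @ 12/7 + 222.635ms (2/7)
7. 1558.442ms @ 2 + 311.688ms (2/5)
8. 1870.13ms @ 12/5 + 311.688ms (2/5)
9. 2181.818ms @ 14/5 + 623.377ms (4/5)
10. 2805.195ms @ 18/5 + 311.688ms (2/5)

note 9 onset = 14/5b = 2181.818ms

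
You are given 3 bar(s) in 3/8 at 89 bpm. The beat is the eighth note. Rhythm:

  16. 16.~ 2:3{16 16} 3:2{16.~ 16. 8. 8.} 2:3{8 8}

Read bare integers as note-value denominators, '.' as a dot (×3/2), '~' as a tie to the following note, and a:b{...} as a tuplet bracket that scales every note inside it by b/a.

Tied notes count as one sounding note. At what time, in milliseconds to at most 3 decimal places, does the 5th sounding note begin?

1. 0.0ms @ 0 + 505.618ms (3/4)
2. 505.618ms @ 3/4 + 1011.236ms (3/2)
3. 1516.854ms @ 9/4 + 505.618ms (3/4)
4. 2022.472ms @ 3 + 674.157ms (1)
5. 2696.629ms @ 4 + 674.157ms (1)
6. 3370.787ms @ 5 + 674.157ms (1)
7. 4044.944ms @ 6 + 1011.236ms (3/2)
8. 5056.18ms @ 15/2 + 1011.236ms (3/2)

note 5 onset = 4b = 2696.629ms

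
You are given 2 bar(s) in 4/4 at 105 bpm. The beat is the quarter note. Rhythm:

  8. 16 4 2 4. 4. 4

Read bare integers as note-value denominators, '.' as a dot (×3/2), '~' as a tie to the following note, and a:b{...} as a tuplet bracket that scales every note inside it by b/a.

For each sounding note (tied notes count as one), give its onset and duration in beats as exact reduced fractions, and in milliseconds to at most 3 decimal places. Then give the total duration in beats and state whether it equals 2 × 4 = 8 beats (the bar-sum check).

1) 0.0ms=0b +428.571ms=3/4b
2) 428.571ms=3/4b +142.857ms=1/4b
3) 571.429ms=1b +571.429ms=1b
4) 1142.857ms=2b +1142.857ms=2b
5) 2285.714ms=4b +857.143ms=3/2b
6) 3142.857ms=11/2b +857.143ms=3/2b
7) 4000.0ms=7b +571.429ms=1b
Σ=8b of 8 (105bpm 4/4) — PASS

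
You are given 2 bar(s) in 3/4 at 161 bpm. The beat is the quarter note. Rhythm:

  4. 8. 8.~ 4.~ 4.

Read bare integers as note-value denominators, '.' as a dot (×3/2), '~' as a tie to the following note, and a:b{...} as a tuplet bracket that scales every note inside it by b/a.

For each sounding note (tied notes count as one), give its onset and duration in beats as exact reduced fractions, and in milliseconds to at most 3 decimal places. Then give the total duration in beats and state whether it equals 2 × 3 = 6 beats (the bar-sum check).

1) 0.0ms=0b +559.006ms=3/2b
2) 559.006ms=3/2b +279.503ms=3/4b
3) 838.509ms=9/4b +1397.516ms=15/4b
Σ=6b of 6 (161bpm 3/4) — PASS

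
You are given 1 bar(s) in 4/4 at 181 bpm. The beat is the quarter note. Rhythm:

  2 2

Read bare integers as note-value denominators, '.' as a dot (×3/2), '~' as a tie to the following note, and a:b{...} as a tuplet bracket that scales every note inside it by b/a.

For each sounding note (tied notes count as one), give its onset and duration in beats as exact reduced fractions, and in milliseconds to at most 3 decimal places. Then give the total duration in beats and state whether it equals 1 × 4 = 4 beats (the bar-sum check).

1) 0.0ms=0b +662.983ms=2b
2) 662.983ms=2b +662.983ms=2b
Σ=4b of 4 (181bpm 4/4) — PASS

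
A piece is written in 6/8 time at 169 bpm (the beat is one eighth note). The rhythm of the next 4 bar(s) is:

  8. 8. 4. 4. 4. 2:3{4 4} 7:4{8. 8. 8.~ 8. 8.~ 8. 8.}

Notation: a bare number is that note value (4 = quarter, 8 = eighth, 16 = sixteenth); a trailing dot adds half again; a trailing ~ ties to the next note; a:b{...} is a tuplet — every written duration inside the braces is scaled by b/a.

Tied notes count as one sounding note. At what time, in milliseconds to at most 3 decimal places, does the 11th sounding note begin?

1. 0.0ms @ 0 + 532.544ms (3/2)
2. 532.544ms @ 3/2 + 532.544ms (3/2)
3. 1065.089ms @ 3 + 1065.089ms (3)
4. 2130.178ms @ 6 + 1065.089ms (3)
5. 3195.266ms @ 9 + 1065.089ms (3)
6. 4260.355ms @ 12 + 1065.089ms (3)
7. 5325.444ms @ 15 + 1065.089ms (3)
8. 6390.533ms @ 18 + 304.311ms (6/7)
9. 6694.844ms @ 132/7 + 304.311ms (6/7)
10. 6999.155ms @ 138/7 + 608.622ms (12/7)
11. 7607.777ms @ 150/7 + 608.622ms (12/7)
12. 8216.399ms @ 162/7 + 304.311ms (6/7)

note 11 onset = 150/7b = 7607.777ms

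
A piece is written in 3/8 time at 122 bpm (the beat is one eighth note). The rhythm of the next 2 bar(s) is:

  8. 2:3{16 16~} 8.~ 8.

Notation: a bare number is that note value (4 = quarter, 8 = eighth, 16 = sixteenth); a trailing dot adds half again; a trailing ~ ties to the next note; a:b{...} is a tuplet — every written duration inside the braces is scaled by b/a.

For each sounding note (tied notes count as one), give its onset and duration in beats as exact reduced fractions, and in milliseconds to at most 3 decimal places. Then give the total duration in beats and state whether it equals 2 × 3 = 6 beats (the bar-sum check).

1) 0.0ms=0b +737.705ms=3/2b
2) 737.705ms=3/2b +368.852ms=3/4b
3) 1106.557ms=9/4b +1844.262ms=15/4b
Σ=6b of 6 (122bpm 3/8) — PASS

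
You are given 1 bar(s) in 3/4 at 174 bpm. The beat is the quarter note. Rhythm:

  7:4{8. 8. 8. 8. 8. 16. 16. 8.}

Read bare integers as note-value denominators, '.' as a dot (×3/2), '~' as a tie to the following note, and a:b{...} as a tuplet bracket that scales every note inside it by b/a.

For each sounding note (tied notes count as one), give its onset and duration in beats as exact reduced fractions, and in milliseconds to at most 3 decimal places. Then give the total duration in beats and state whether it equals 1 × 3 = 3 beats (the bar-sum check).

1) 0.0ms=0b +147.783ms=3/7b
2) 147.783ms=3/7b +147.783ms=3/7b
3) 295.567ms=6/7b +147.783ms=3/7b
4) 443.35ms=9/7b +147.783ms=3/7b
5) 591.133ms=12/7b +147.783ms=3/7b
6) 738.916ms=15/7b +73.892ms=3/14b
7) 812.808ms=33/14b +73.892ms=3/14b
8) 886.7ms=18/7b +147.783ms=3/7b
Σ=3b of 3 (174bpm 3/4) — PASS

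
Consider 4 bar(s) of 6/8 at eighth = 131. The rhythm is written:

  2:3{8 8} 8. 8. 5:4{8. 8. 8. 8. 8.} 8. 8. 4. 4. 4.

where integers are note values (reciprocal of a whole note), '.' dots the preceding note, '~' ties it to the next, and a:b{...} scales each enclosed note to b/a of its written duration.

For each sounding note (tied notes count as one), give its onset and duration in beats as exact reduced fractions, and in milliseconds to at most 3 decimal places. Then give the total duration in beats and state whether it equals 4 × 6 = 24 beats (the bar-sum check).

1) 0.0ms=0b +687.023ms=3/2b
2) 687.023ms=3/2b +687.023ms=3/2b
3) 1374.046ms=3b +687.023ms=3/2b
4) 2061.069ms=9/2b +687.023ms=3/2b
5) 2748.092ms=6b +549.618ms=6/5b
6) 3297.71ms=36/5b +549.618ms=6/5b
7) 3847.328ms=42/5b +549.618ms=6/5b
8) 4396.947ms=48/5b +549.618ms=6/5b
9) 4946.565ms=54/5b +549.618ms=6/5b
10) 5496.183ms=12b +687.023ms=3/2b
11) 6183.206ms=27/2b +687.023ms=3/2b
12) 6870.229ms=15b +1374.046ms=3b
13) 8244.275ms=18b +1374.046ms=3b
14) 9618.321ms=21b +1374.046ms=3b
Σ=24b of 24 (131bpm 6/8) — PASS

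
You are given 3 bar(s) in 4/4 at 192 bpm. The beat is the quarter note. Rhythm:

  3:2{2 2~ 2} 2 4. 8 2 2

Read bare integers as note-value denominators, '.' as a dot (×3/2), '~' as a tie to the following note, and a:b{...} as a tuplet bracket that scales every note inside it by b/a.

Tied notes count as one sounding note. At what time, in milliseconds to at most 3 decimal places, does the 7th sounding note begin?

1. 0.0ms @ 0 + 416.667ms (4/3)
2. 416.667ms @ 4/3 + 833.333ms (8/3)
3. 1250.0ms @ 4 + 625.0ms (2)
4. 1875.0ms @ 6 + 468.75ms (3/2)
5. 2343.75ms @ 15/2 + 156.25ms (1/2)
6. 2500.0ms @ 8 + 625.0ms (2)
7. 3125.0ms @ 10 + 625.0ms (2)

note 7 onset = 10b = 3125.0ms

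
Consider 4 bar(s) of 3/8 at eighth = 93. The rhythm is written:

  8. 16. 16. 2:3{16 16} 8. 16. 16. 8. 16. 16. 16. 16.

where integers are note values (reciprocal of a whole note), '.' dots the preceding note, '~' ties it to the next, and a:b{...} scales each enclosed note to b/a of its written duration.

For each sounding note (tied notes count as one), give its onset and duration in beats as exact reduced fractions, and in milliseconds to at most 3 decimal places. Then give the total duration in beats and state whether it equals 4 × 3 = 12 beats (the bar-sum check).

1) 0.0ms=0b +967.742ms=3/2b
2) 967.742ms=3/2b +483.871ms=3/4b
3) 1451.613ms=9/4b +483.871ms=3/4b
4) 1935.484ms=3b +483.871ms=3/4b
5) 2419.355ms=15/4b +483.871ms=3/4b
6) 2903.226ms=9/2b +967.742ms=3/2b
7) 3870.968ms=6b +483.871ms=3/4b
8) 4354.839ms=27/4b +483.871ms=3/4b
9) 4838.71ms=15/2b +967.742ms=3/2b
10) 5806.452ms=9b +483.871ms=3/4b
11) 6290.323ms=39/4b +483.871ms=3/4b
12) 6774.194ms=21/2b +483.871ms=3/4b
13) 7258.065ms=45/4b +483.871ms=3/4b
Σ=12b of 12 (93bpm 3/8) — PASS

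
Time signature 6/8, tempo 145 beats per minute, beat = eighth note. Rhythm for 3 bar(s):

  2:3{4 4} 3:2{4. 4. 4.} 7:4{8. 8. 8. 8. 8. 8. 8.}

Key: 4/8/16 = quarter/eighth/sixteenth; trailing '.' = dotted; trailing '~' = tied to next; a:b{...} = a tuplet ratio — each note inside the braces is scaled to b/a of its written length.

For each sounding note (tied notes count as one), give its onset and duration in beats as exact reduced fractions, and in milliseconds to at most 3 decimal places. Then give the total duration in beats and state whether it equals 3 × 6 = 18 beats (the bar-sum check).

1) 0.0ms=0b +1241.379ms=3b
2) 1241.379ms=3b +1241.379ms=3b
3) 2482.759ms=6b +827.586ms=2b
4) 3310.345ms=8b +827.586ms=2b
5) 4137.931ms=10b +827.586ms=2b
6) 4965.517ms=12b +354.68ms=6/7b
7) 5320.197ms=90/7b +354.68ms=6/7b
8) 5674.877ms=96/7b +354.68ms=6/7b
9) 6029.557ms=102/7b +354.68ms=6/7b
10) 6384.236ms=108/7b +354.68ms=6/7b
11) 6738.916ms=114/7b +354.68ms=6/7b
12) 7093.596ms=120/7b +354.68ms=6/7b
Σ=18b of 18 (145bpm 6/8) — PASS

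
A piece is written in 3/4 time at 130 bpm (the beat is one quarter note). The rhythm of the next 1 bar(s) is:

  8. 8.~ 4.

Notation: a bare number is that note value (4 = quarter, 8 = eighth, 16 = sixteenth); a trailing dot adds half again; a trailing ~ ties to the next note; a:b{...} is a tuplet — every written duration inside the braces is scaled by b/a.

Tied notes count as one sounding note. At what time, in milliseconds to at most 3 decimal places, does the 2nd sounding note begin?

note 2 onset = 3/4b = 346.154ms

1. 0.0ms @ 0 + 346.154ms (3/4)
2. 346.154ms @ 3/4 + 1038.462ms (9/4)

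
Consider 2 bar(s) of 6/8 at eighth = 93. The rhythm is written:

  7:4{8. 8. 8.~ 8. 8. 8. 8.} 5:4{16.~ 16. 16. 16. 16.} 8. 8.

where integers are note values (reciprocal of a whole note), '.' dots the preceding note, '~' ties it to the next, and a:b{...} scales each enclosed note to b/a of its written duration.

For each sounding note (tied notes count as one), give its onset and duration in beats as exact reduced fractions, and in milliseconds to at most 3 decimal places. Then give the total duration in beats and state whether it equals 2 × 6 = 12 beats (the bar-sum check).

1) 0.0ms=0b +552.995ms=6/7b
2) 552.995ms=6/7b +552.995ms=6/7b
3) 1105.991ms=12/7b +1105.991ms=12/7b
4) 2211.982ms=24/7b +552.995ms=6/7b
5) 2764.977ms=30/7b +552.995ms=6/7b
6) 3317.972ms=36/7b +552.995ms=6/7b
7) 3870.968ms=6b +774.194ms=6/5b
8) 4645.161ms=36/5b +387.097ms=3/5b
9) 5032.258ms=39/5b +387.097ms=3/5b
10) 5419.355ms=42/5b +387.097ms=3/5b
11) 5806.452ms=9b +967.742ms=3/2b
12) 6774.194ms=21/2b +967.742ms=3/2b
Σ=12b of 12 (93bpm 6/8) — PASS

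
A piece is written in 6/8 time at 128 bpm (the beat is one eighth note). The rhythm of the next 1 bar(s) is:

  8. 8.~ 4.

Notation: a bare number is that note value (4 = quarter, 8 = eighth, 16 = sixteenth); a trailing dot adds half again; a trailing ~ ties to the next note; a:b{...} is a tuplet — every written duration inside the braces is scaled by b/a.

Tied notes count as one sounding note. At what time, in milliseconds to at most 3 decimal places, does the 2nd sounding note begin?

1. 0.0ms @ 0 + 703.125ms (3/2)
2. 703.125ms @ 3/2 + 2109.375ms (9/2)

note 2 onset = 3/2b = 703.125ms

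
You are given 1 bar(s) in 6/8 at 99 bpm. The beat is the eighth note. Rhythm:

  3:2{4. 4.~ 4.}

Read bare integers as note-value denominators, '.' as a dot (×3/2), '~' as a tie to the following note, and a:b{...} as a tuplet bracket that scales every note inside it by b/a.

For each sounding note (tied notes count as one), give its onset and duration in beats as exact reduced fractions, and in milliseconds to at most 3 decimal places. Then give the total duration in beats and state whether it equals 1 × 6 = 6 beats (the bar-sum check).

1) 0.0ms=0b +1212.121ms=2b
2) 1212.121ms=2b +2424.242ms=4b
Σ=6b of 6 (99bpm 6/8) — PASS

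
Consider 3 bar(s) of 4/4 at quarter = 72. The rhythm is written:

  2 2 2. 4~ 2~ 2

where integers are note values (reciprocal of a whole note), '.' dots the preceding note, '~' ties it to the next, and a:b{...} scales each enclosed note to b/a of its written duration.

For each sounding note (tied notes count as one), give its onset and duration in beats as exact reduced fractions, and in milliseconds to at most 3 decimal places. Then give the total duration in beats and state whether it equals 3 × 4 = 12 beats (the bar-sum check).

1) 0.0ms=0b +1666.667ms=2b
2) 1666.667ms=2b +1666.667ms=2b
3) 3333.333ms=4b +2500.0ms=3b
4) 5833.333ms=7b +4166.667ms=5b
Σ=12b of 12 (72bpm 4/4) — PASS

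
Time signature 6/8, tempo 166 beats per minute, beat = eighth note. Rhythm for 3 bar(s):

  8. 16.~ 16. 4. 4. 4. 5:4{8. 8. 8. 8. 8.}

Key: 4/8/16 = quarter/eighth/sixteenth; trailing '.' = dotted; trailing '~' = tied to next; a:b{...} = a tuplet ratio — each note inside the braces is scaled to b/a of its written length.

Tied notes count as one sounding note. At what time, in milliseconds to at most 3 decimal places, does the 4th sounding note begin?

note 4 onset = 6b = 2168.675ms

1. 0.0ms @ 0 + 542.169ms (3/2)
2. 542.169ms @ 3/2 + 542.169ms (3/2)
3. 1084.337ms @ 3 + 1084.337ms (3)
4. 2168.675ms @ 6 + 1084.337ms (3)
5. 3253.012ms @ 9 + 1084.337ms (3)
6. 4337.349ms @ 12 + 433.735ms (6/5)
7. 4771.084ms @ 66/5 + 433.735ms (6/5)
8. 5204.819ms @ 72/5 + 433.735ms (6/5)
9. 5638.554ms @ 78/5 + 433.735ms (6/5)
10. 6072.289ms @ 84/5 + 433.735ms (6/5)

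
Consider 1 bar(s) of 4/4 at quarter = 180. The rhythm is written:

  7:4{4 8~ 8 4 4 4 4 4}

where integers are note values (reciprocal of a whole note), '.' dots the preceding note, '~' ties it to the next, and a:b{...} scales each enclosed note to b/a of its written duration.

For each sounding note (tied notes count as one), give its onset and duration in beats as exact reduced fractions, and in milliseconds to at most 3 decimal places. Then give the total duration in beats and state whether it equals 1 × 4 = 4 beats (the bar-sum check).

1) 0.0ms=0b +190.476ms=4/7b
2) 190.476ms=4/7b +190.476ms=4/7b
3) 380.952ms=8/7b +190.476ms=4/7b
4) 571.429ms=12/7b +190.476ms=4/7b
5) 761.905ms=16/7b +190.476ms=4/7b
6) 952.381ms=20/7b +190.476ms=4/7b
7) 1142.857ms=24/7b +190.476ms=4/7b
Σ=4b of 4 (180bpm 4/4) — PASS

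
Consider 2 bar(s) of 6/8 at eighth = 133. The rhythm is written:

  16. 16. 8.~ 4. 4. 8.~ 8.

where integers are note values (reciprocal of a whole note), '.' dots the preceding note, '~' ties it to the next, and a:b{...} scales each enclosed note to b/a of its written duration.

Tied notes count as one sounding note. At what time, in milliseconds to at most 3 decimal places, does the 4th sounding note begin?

1. 0.0ms @ 0 + 338.346ms (3/4)
2. 338.346ms @ 3/4 + 338.346ms (3/4)
3. 676.692ms @ 3/2 + 2030.075ms (9/2)
4. 2706.767ms @ 6 + 1353.383ms (3)
5. 4060.15ms @ 9 + 1353.383ms (3)

note 4 onset = 6b = 2706.767ms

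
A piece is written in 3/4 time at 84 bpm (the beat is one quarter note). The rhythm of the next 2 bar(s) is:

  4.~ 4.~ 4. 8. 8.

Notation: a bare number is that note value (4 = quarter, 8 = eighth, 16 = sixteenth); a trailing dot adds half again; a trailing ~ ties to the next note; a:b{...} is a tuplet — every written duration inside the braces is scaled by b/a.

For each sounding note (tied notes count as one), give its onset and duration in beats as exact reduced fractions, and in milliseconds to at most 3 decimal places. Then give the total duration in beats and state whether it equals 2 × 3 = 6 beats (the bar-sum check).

1) 0.0ms=0b +3214.286ms=9/2b
2) 3214.286ms=9/2b +535.714ms=3/4b
3) 3750.0ms=21/4b +535.714ms=3/4b
Σ=6b of 6 (84bpm 3/4) — PASS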